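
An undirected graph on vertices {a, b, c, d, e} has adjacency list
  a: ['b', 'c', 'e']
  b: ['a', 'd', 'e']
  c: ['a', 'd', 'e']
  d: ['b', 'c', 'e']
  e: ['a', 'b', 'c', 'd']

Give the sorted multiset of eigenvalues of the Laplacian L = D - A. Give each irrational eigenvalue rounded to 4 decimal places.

[0, 3, 3, 5, 5]

With the vertex order [a, b, c, d, e], the degrees are [3, 3, 3, 3, 4], giving D = diag(3, 3, 3, 3, 4) and L = D - A. The multiplicity of 0 as a Laplacian eigenvalue equals the number of connected components. The single zero eigenvalue shows the graph is connected. The largest eigenvalue, 5, is at most the vertex count 5.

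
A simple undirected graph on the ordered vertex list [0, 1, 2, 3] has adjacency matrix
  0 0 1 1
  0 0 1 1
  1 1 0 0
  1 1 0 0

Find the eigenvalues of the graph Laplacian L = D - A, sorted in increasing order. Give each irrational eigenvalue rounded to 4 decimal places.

[0, 2, 2, 4]

With the vertex order [0, 1, 2, 3], the degrees are [2, 2, 2, 2], giving D = diag(2, 2, 2, 2) and L = D - A. The multiplicity of 0 as a Laplacian eigenvalue equals the number of connected components. The single zero eigenvalue shows the graph is connected. The eigenvalues sum to 8, which equals trace(L) = 2|E|. There is one zero in the spectrum, matching the 1 component.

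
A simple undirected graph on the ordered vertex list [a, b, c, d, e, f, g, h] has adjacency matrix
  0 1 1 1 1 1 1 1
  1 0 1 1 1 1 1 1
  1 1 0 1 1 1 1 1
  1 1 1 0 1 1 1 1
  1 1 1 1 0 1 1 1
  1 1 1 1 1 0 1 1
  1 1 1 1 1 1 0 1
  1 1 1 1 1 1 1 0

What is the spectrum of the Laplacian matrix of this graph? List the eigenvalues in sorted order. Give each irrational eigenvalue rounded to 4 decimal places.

Reading degrees in the order [a, b, c, d, e, f, g, h] gives [7, 7, 7, 7, 7, 7, 7, 7]; set D = diag(7, 7, 7, 7, 7, 7, 7, 7) and form L = D - A. Since every row of L sums to 0, the all-ones vector is in the kernel and 0 is an eigenvalue. The single zero eigenvalue shows the graph is connected.

[0, 8, 8, 8, 8, 8, 8, 8]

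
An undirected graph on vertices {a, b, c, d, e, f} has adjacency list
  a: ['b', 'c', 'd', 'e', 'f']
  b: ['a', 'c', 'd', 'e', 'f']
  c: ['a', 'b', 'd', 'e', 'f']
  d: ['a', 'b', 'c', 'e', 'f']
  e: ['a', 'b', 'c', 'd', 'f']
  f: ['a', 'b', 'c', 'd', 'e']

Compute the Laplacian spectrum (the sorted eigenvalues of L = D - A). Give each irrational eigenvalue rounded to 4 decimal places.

With the vertex order [a, b, c, d, e, f], the degrees are [5, 5, 5, 5, 5, 5], giving D = diag(5, 5, 5, 5, 5, 5) and L = D - A. Diagonalising L (or applying a numerical eigensolver to the 6x6 matrix) gives the spectrum above.

[0, 6, 6, 6, 6, 6]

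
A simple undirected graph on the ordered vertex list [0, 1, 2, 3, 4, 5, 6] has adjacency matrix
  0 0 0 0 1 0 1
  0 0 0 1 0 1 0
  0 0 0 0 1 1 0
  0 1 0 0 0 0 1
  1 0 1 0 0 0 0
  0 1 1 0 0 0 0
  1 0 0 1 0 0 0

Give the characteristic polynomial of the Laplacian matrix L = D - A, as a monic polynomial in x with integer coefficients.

x^7 - 14x^6 + 77x^5 - 210x^4 + 294x^3 - 196x^2 + 49x

With the vertex order [0, 1, 2, 3, 4, 5, 6], the degrees are [2, 2, 2, 2, 2, 2, 2], giving D = diag(2, 2, 2, 2, 2, 2, 2) and L = D - A. Computing det(xI - L) by cofactor expansion (or equivalently via sum-over-permutations) gives x^7 - 14x^6 + 77x^5 - 210x^4 + 294x^3 - 196x^2 + 49x. Since p(0) = det(-L) = 0, x divides p(x).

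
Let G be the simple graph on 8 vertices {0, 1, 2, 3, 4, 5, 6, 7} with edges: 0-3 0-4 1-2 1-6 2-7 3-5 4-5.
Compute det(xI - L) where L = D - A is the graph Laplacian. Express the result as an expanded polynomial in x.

Each diagonal entry of L is the vertex degree and each off-diagonal entry is -1 where an edge is present, 0 otherwise; in the order [0, 1, 2, 3, 4, 5, 6, 7] the diagonal is [2, 2, 2, 2, 2, 2, 1, 1]. L has integer entries, so p(x) = det(xI - L) has integer coefficients. Expanding the determinant yields x^8 - 14x^7 + 78x^6 - 220x^5 + 328x^4 - 240x^3 + 64x^2. The constant term is 0 because L is singular (the all-ones vector lies in its kernel). The eigenvalues sum to 14, which equals trace(L) = 2|E|.

x^8 - 14x^7 + 78x^6 - 220x^5 + 328x^4 - 240x^3 + 64x^2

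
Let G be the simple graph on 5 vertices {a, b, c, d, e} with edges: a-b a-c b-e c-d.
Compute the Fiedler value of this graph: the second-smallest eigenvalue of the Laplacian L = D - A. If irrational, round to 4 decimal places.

0.3820

Reading degrees in the order [a, b, c, d, e] gives [2, 2, 2, 1, 1]; set D = diag(2, 2, 2, 1, 1) and form L = D - A. Computing the eigenvalues of L and sorting gives [0, 0.3820, 1.3820, 2.6180, 3.6180]. The Fiedler value lambda_2 = 0.3820 is strictly positive, so the graph is connected. By the matrix-tree theorem the graph has (1/5) * product of the nonzero eigenvalues = 1 spanning tree.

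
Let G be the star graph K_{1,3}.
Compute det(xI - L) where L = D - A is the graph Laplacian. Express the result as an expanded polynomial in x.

The graph has 4 vertices and degree multiset [3, 1, 1, 1]; D is the diagonal matrix of degrees and L = D - A. Computing det(xI - L) by cofactor expansion (or equivalently via sum-over-permutations) gives x^4 - 6x^3 + 9x^2 - 4x. The constant term is 0 because L is singular (the all-ones vector lies in its kernel). By the matrix-tree theorem the graph has (1/4) * product of the nonzero eigenvalues = 1 spanning tree.

x^4 - 6x^3 + 9x^2 - 4x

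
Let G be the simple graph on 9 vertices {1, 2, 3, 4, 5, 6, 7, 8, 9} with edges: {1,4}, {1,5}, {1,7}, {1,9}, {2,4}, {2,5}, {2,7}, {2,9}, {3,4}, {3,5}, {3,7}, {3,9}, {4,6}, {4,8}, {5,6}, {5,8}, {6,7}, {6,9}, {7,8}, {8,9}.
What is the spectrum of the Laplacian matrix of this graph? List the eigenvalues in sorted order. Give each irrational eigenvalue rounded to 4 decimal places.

Each diagonal entry of L is the vertex degree and each off-diagonal entry is -1 where an edge is present, 0 otherwise; in the order [1, 2, 3, 4, 5, 6, 7, 8, 9] the diagonal is [4, 4, 4, 5, 5, 4, 5, 4, 5]. Since every row of L sums to 0, the all-ones vector is in the kernel and 0 is an eigenvalue. The single zero eigenvalue shows the graph is connected.

[0, 4, 4, 4, 4, 5, 5, 5, 9]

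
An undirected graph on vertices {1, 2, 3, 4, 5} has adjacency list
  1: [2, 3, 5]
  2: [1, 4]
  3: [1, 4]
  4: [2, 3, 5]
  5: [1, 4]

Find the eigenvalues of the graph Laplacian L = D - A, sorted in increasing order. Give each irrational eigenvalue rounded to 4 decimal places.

[0, 2, 2, 3, 5]

Reading degrees in the order [1, 2, 3, 4, 5] gives [3, 2, 2, 3, 2]; set D = diag(3, 2, 2, 3, 2) and form L = D - A. The multiplicity of 0 as a Laplacian eigenvalue equals the number of connected components. There is one zero in the spectrum, matching the 1 component.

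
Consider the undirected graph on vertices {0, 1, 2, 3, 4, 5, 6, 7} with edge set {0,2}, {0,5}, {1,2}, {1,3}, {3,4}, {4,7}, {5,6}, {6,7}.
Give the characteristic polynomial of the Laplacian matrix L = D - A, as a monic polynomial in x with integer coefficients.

With the vertex order [0, 1, 2, 3, 4, 5, 6, 7], the degrees are [2, 2, 2, 2, 2, 2, 2, 2], giving D = diag(2, 2, 2, 2, 2, 2, 2, 2) and L = D - A. Computing det(xI - L) by cofactor expansion (or equivalently via sum-over-permutations) gives x^8 - 16x^7 + 104x^6 - 352x^5 + 660x^4 - 672x^3 + 336x^2 - 64x. Since p(0) = det(-L) = 0, x divides p(x). The eigenvalues sum to 16, which equals trace(L) = 2|E|. There is one zero in the spectrum, matching the 1 component.

x^8 - 16x^7 + 104x^6 - 352x^5 + 660x^4 - 672x^3 + 336x^2 - 64x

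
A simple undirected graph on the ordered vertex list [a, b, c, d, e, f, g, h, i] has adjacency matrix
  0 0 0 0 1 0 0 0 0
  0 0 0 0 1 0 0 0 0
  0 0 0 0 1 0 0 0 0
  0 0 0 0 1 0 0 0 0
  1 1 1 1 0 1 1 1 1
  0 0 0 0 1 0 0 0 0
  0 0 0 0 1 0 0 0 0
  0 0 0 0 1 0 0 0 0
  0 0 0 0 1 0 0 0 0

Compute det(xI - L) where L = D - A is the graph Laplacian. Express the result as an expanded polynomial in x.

x^9 - 16x^8 + 84x^7 - 224x^6 + 350x^5 - 336x^4 + 196x^3 - 64x^2 + 9x

With the vertex order [a, b, c, d, e, f, g, h, i], the degrees are [1, 1, 1, 1, 8, 1, 1, 1, 1], giving D = diag(1, 1, 1, 1, 8, 1, 1, 1, 1) and L = D - A. L has integer entries, so p(x) = det(xI - L) has integer coefficients. Expanding the determinant yields x^9 - 16x^8 + 84x^7 - 224x^6 + 350x^5 - 336x^4 + 196x^3 - 64x^2 + 9x. The constant term is 0 because L is singular (the all-ones vector lies in its kernel). By the matrix-tree theorem the graph has (1/9) * product of the nonzero eigenvalues = 1 spanning tree. The eigenvalues sum to 16, which equals trace(L) = 2|E|.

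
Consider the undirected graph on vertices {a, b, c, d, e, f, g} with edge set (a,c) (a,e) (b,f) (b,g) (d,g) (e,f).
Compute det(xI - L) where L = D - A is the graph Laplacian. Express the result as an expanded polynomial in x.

x^7 - 12x^6 + 55x^5 - 120x^4 + 126x^3 - 56x^2 + 7x

With the vertex order [a, b, c, d, e, f, g], the degrees are [2, 2, 1, 1, 2, 2, 2], giving D = diag(2, 2, 1, 1, 2, 2, 2) and L = D - A. Computing det(xI - L) by cofactor expansion (or equivalently via sum-over-permutations) gives x^7 - 12x^6 + 55x^5 - 120x^4 + 126x^3 - 56x^2 + 7x. The constant term is 0 because L is singular (the all-ones vector lies in its kernel). By the matrix-tree theorem the graph has (1/7) * product of the nonzero eigenvalues = 1 spanning tree.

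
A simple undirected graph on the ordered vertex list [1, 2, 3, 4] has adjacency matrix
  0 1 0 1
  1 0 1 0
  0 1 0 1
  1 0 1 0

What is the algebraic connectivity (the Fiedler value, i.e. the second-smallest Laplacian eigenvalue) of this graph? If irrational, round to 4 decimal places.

Reading degrees in the order [1, 2, 3, 4] gives [2, 2, 2, 2]; set D = diag(2, 2, 2, 2) and form L = D - A. The sorted Laplacian eigenvalues are [0, 2, 2, 4]; the algebraic connectivity is the second entry, 2. The eigenvalues sum to 8, which equals trace(L) = 2|E|.

2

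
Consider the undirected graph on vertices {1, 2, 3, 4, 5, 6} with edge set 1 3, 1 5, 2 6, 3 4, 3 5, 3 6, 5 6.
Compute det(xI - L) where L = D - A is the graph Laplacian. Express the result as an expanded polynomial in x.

With the vertex order [1, 2, 3, 4, 5, 6], the degrees are [2, 1, 4, 1, 3, 3], giving D = diag(2, 1, 4, 1, 3, 3) and L = D - A. L has integer entries, so p(x) = det(xI - L) has integer coefficients. Expanding the determinant yields x^6 - 14x^5 + 71x^4 - 158x^3 + 149x^2 - 48x. The constant term is 0 because L is singular (the all-ones vector lies in its kernel). The largest eigenvalue, 5.1149, is at most the vertex count 6.

x^6 - 14x^5 + 71x^4 - 158x^3 + 149x^2 - 48x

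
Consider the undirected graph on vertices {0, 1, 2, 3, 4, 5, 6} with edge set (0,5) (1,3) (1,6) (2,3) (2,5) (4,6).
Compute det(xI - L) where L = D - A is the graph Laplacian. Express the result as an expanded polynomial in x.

With the vertex order [0, 1, 2, 3, 4, 5, 6], the degrees are [1, 2, 2, 2, 1, 2, 2], giving D = diag(1, 2, 2, 2, 1, 2, 2) and L = D - A. L has integer entries, so p(x) = det(xI - L) has integer coefficients. Expanding the determinant yields x^7 - 12x^6 + 55x^5 - 120x^4 + 126x^3 - 56x^2 + 7x. Since p(0) = det(-L) = 0, x divides p(x). The largest eigenvalue, 3.8019, is at most the vertex count 7. The eigenvalues sum to 12, which equals trace(L) = 2|E|.

x^7 - 12x^6 + 55x^5 - 120x^4 + 126x^3 - 56x^2 + 7x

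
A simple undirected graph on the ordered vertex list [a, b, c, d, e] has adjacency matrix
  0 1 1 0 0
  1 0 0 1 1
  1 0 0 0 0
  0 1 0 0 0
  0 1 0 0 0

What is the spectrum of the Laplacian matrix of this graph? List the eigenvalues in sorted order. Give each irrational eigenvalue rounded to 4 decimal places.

With the vertex order [a, b, c, d, e], the degrees are [2, 3, 1, 1, 1], giving D = diag(2, 3, 1, 1, 1) and L = D - A. Since every row of L sums to 0, the all-ones vector is in the kernel and 0 is an eigenvalue. The eigenvalues sum to 8, which equals trace(L) = 2|E|.

[0, 0.5188, 1, 2.3111, 4.1701]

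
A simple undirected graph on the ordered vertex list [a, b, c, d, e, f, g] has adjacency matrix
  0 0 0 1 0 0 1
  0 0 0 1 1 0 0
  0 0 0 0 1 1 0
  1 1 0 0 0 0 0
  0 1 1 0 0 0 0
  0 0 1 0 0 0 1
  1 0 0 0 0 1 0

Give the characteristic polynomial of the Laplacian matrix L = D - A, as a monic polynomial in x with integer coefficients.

x^7 - 14x^6 + 77x^5 - 210x^4 + 294x^3 - 196x^2 + 49x

With the vertex order [a, b, c, d, e, f, g], the degrees are [2, 2, 2, 2, 2, 2, 2], giving D = diag(2, 2, 2, 2, 2, 2, 2) and L = D - A. L has integer entries, so p(x) = det(xI - L) has integer coefficients. Expanding the determinant yields x^7 - 14x^6 + 77x^5 - 210x^4 + 294x^3 - 196x^2 + 49x. Since p(0) = det(-L) = 0, x divides p(x). There is one zero in the spectrum, matching the 1 component. By the matrix-tree theorem the graph has (1/7) * product of the nonzero eigenvalues = 7 spanning trees.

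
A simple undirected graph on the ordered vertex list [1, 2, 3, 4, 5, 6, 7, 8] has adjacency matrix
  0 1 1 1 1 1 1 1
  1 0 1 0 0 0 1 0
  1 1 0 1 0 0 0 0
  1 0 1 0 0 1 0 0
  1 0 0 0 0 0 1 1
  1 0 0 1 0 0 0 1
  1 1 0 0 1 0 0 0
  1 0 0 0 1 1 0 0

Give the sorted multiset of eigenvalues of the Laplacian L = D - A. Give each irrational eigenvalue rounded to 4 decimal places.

With the vertex order [1, 2, 3, 4, 5, 6, 7, 8], the degrees are [7, 3, 3, 3, 3, 3, 3, 3], giving D = diag(7, 3, 3, 3, 3, 3, 3, 3) and L = D - A. Since every row of L sums to 0, the all-ones vector is in the kernel and 0 is an eigenvalue. By the matrix-tree theorem the graph has (1/8) * product of the nonzero eigenvalues = 841 spanning trees.

[0, 1.7530, 1.7530, 3.4450, 3.4450, 4.8019, 4.8019, 8]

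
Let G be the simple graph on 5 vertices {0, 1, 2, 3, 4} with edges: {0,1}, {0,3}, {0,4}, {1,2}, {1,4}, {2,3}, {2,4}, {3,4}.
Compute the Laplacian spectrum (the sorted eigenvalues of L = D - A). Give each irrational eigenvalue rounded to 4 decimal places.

[0, 3, 3, 5, 5]

Each diagonal entry of L is the vertex degree and each off-diagonal entry is -1 where an edge is present, 0 otherwise; in the order [0, 1, 2, 3, 4] the diagonal is [3, 3, 3, 3, 4]. L is symmetric positive semidefinite, so every eigenvalue is real and nonnegative. The single zero eigenvalue shows the graph is connected.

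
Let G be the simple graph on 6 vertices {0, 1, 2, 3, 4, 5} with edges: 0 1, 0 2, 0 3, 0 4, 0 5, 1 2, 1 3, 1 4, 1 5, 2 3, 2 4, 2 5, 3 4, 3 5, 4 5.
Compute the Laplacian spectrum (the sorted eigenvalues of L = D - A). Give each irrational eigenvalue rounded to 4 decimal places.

[0, 6, 6, 6, 6, 6]

With the vertex order [0, 1, 2, 3, 4, 5], the degrees are [5, 5, 5, 5, 5, 5], giving D = diag(5, 5, 5, 5, 5, 5) and L = D - A. The multiplicity of 0 as a Laplacian eigenvalue equals the number of connected components. The single zero eigenvalue shows the graph is connected.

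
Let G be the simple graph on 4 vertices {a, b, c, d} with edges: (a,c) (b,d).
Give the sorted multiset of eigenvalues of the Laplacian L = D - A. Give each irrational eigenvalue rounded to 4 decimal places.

[0, 0, 2, 2]

Each diagonal entry of L is the vertex degree and each off-diagonal entry is -1 where an edge is present, 0 otherwise; in the order [a, b, c, d] the diagonal is [1, 1, 1, 1]. The multiplicity of 0 as a Laplacian eigenvalue equals the number of connected components. The 2 zero eigenvalues correspond to the 2 connected components. There are 2 zeros in the spectrum, matching the 2 components.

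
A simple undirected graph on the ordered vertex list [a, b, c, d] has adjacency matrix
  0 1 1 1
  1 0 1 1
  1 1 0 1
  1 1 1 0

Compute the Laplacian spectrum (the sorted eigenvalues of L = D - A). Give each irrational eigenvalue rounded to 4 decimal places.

[0, 4, 4, 4]

Reading degrees in the order [a, b, c, d] gives [3, 3, 3, 3]; set D = diag(3, 3, 3, 3) and form L = D - A. L is symmetric positive semidefinite, so every eigenvalue is real and nonnegative. The largest eigenvalue, 4, is at most the vertex count 4. There is one zero in the spectrum, matching the 1 component.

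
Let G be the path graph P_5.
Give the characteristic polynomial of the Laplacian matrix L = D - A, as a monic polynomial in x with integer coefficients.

The graph has 5 vertices and degree multiset [2, 2, 2, 1, 1]; D is the diagonal matrix of degrees and L = D - A. Computing det(xI - L) by cofactor expansion (or equivalently via sum-over-permutations) gives x^5 - 8x^4 + 21x^3 - 20x^2 + 5x. The coefficient of x^4 equals -trace(L) = -8, matching the sum of degrees. The eigenvalues sum to 8, which equals trace(L) = 2|E|.

x^5 - 8x^4 + 21x^3 - 20x^2 + 5x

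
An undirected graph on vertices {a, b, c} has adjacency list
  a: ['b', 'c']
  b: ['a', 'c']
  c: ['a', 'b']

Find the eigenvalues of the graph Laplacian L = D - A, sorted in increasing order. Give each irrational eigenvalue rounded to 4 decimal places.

[0, 3, 3]

Reading degrees in the order [a, b, c] gives [2, 2, 2]; set D = diag(2, 2, 2) and form L = D - A. Diagonalising L (or applying a numerical eigensolver to the 3x3 matrix) gives the spectrum above. The single zero eigenvalue shows the graph is connected. There is one zero in the spectrum, matching the 1 component.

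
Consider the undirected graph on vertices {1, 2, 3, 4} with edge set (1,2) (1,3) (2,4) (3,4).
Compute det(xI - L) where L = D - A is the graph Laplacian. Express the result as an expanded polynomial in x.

x^4 - 8x^3 + 20x^2 - 16x

Reading degrees in the order [1, 2, 3, 4] gives [2, 2, 2, 2]; set D = diag(2, 2, 2, 2) and form L = D - A. L has integer entries, so p(x) = det(xI - L) has integer coefficients. Expanding the determinant yields x^4 - 8x^3 + 20x^2 - 16x. The coefficient of x^3 equals -trace(L) = -8, matching the sum of degrees. The eigenvalues sum to 8, which equals trace(L) = 2|E|. The largest eigenvalue, 4, is at most the vertex count 4.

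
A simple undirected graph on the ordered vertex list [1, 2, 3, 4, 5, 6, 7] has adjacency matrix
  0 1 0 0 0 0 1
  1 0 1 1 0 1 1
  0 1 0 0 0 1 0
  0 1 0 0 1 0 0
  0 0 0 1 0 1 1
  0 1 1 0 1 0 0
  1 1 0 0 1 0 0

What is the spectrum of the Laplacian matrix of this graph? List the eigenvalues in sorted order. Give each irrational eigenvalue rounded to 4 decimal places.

Each diagonal entry of L is the vertex degree and each off-diagonal entry is -1 where an edge is present, 0 otherwise; in the order [1, 2, 3, 4, 5, 6, 7] the diagonal is [2, 5, 2, 2, 3, 3, 3]. Diagonalising L (or applying a numerical eigensolver to the 7x7 matrix) gives the spectrum above.

[0, 1.3820, 1.5858, 2.6972, 3.6180, 4.4142, 6.3028]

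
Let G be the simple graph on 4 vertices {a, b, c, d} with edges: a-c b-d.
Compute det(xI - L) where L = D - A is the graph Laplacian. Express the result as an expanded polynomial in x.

Reading degrees in the order [a, b, c, d] gives [1, 1, 1, 1]; set D = diag(1, 1, 1, 1) and form L = D - A. The eigenvalues of L are [0, 0, 2, 2]; the characteristic polynomial is the product of (x - lambda_i), which multiplies out to x^4 - 4x^3 + 4x^2. The coefficient of x^3 equals -trace(L) = -4, matching the sum of degrees. The eigenvalues sum to 4, which equals trace(L) = 2|E|.

x^4 - 4x^3 + 4x^2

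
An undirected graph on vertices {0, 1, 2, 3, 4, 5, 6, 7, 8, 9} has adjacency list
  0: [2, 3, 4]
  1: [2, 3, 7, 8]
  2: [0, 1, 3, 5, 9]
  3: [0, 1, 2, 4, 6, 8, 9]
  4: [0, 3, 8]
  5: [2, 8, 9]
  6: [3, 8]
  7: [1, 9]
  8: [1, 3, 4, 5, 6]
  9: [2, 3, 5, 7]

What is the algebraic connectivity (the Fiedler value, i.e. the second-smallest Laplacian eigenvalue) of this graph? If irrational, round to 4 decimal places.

1.3569

Each diagonal entry of L is the vertex degree and each off-diagonal entry is -1 where an edge is present, 0 otherwise; in the order [0, 1, 2, 3, 4, 5, 6, 7, 8, 9] the diagonal is [3, 4, 5, 7, 3, 3, 2, 2, 5, 4]. The sorted Laplacian eigenvalues are [0, 1.3569, 1.8729, 2.2831, 3.4058, 3.6779, 4.5335, 5.9559, 6.7244, 8.1896]; the algebraic connectivity is the second entry, 1.3569.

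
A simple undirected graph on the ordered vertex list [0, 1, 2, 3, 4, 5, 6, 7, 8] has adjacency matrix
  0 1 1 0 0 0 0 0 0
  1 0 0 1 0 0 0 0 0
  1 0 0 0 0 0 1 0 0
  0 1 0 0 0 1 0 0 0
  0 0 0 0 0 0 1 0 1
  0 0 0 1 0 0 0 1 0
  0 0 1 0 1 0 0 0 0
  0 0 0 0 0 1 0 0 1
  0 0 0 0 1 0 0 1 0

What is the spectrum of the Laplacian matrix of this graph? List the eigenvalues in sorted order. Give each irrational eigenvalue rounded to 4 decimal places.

[0, 0.4679, 0.4679, 1.6527, 1.6527, 3, 3, 3.8794, 3.8794]

With the vertex order [0, 1, 2, 3, 4, 5, 6, 7, 8], the degrees are [2, 2, 2, 2, 2, 2, 2, 2, 2], giving D = diag(2, 2, 2, 2, 2, 2, 2, 2, 2) and L = D - A. The multiplicity of 0 as a Laplacian eigenvalue equals the number of connected components. The eigenvalues sum to 18, which equals trace(L) = 2|E|.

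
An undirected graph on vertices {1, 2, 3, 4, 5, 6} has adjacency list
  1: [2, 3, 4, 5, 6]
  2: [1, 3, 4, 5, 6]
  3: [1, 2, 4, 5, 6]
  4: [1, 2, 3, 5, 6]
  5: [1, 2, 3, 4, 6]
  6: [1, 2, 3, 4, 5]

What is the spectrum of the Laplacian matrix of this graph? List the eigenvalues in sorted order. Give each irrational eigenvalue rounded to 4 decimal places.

Reading degrees in the order [1, 2, 3, 4, 5, 6] gives [5, 5, 5, 5, 5, 5]; set D = diag(5, 5, 5, 5, 5, 5) and form L = D - A. Diagonalising L (or applying a numerical eigensolver to the 6x6 matrix) gives the spectrum above. The single zero eigenvalue shows the graph is connected. There is one zero in the spectrum, matching the 1 component.

[0, 6, 6, 6, 6, 6]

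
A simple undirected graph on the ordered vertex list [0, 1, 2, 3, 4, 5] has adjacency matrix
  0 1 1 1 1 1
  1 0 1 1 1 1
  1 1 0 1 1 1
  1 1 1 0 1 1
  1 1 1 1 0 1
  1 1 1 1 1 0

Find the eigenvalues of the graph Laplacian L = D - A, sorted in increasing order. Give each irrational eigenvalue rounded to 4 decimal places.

With the vertex order [0, 1, 2, 3, 4, 5], the degrees are [5, 5, 5, 5, 5, 5], giving D = diag(5, 5, 5, 5, 5, 5) and L = D - A. The multiplicity of 0 as a Laplacian eigenvalue equals the number of connected components. The single zero eigenvalue shows the graph is connected. There is one zero in the spectrum, matching the 1 component.

[0, 6, 6, 6, 6, 6]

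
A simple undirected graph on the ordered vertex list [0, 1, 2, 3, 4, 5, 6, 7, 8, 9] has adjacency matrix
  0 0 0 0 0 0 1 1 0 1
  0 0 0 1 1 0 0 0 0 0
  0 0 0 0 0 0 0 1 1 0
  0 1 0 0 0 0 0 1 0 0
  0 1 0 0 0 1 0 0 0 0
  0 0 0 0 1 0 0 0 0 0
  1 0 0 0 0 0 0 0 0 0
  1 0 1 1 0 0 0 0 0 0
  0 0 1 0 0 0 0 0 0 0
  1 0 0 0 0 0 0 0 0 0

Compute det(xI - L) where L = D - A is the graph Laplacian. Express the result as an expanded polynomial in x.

x^10 - 18x^9 + 134x^8 - 536x^7 + 1253x^6 - 1746x^5 + 1420x^4 - 632x^3 + 134x^2 - 10x

Reading degrees in the order [0, 1, 2, 3, 4, 5, 6, 7, 8, 9] gives [3, 2, 2, 2, 2, 1, 1, 3, 1, 1]; set D = diag(3, 2, 2, 2, 2, 1, 1, 3, 1, 1) and form L = D - A. Computing det(xI - L) by cofactor expansion (or equivalently via sum-over-permutations) gives x^10 - 18x^9 + 134x^8 - 536x^7 + 1253x^6 - 1746x^5 + 1420x^4 - 632x^3 + 134x^2 - 10x. The coefficient of x^9 equals -trace(L) = -18, matching the sum of degrees.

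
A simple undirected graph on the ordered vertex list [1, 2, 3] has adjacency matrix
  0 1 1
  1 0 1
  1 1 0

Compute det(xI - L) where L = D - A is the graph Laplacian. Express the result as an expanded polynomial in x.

x^3 - 6x^2 + 9x

Each diagonal entry of L is the vertex degree and each off-diagonal entry is -1 where an edge is present, 0 otherwise; in the order [1, 2, 3] the diagonal is [2, 2, 2]. The eigenvalues of L are [0, 3, 3]; the characteristic polynomial is the product of (x - lambda_i), which multiplies out to x^3 - 6x^2 + 9x. The constant term is 0 because L is singular (the all-ones vector lies in its kernel). There is one zero in the spectrum, matching the 1 component.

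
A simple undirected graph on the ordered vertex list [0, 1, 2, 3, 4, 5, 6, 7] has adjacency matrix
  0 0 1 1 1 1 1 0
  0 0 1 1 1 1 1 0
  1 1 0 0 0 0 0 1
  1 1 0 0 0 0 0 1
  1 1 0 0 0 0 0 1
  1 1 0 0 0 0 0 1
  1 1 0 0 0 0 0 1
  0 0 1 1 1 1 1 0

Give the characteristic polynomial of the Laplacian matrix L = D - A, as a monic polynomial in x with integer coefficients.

With the vertex order [0, 1, 2, 3, 4, 5, 6, 7], the degrees are [5, 5, 3, 3, 3, 3, 3, 5], giving D = diag(5, 5, 3, 3, 3, 3, 3, 5) and L = D - A. Computing det(xI - L) by cofactor expansion (or equivalently via sum-over-permutations) gives x^8 - 30x^7 + 375x^6 - 2540x^5 + 10095x^4 - 23598x^3 + 30105x^2 - 16200x. The constant term is 0 because L is singular (the all-ones vector lies in its kernel). There is one zero in the spectrum, matching the 1 component. The eigenvalues sum to 30, which equals trace(L) = 2|E|.

x^8 - 30x^7 + 375x^6 - 2540x^5 + 10095x^4 - 23598x^3 + 30105x^2 - 16200x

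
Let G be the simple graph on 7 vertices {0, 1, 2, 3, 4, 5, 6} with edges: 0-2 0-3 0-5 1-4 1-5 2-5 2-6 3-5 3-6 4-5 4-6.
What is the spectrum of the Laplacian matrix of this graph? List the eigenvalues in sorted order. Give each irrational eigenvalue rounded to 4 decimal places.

[0, 1.4229, 2.5259, 3, 3.8673, 4.8504, 6.3335]

Reading degrees in the order [0, 1, 2, 3, 4, 5, 6] gives [3, 2, 3, 3, 3, 5, 3]; set D = diag(3, 2, 3, 3, 3, 5, 3) and form L = D - A. Diagonalising L (or applying a numerical eigensolver to the 7x7 matrix) gives the spectrum above. The single zero eigenvalue shows the graph is connected.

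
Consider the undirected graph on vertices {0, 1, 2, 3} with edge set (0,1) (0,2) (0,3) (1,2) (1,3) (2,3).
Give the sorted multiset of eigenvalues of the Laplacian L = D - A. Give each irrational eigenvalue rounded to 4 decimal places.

[0, 4, 4, 4]

Reading degrees in the order [0, 1, 2, 3] gives [3, 3, 3, 3]; set D = diag(3, 3, 3, 3) and form L = D - A. Since every row of L sums to 0, the all-ones vector is in the kernel and 0 is an eigenvalue. The eigenvalues sum to 12, which equals trace(L) = 2|E|.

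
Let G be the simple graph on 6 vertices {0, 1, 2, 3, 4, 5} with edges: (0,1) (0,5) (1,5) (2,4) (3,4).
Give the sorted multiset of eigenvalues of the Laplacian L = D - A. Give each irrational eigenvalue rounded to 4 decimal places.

Reading degrees in the order [0, 1, 2, 3, 4, 5] gives [2, 2, 1, 1, 2, 2]; set D = diag(2, 2, 1, 1, 2, 2) and form L = D - A. L is symmetric positive semidefinite, so every eigenvalue is real and nonnegative. The 2 zero eigenvalues correspond to the 2 connected components.

[0, 0, 1, 3, 3, 3]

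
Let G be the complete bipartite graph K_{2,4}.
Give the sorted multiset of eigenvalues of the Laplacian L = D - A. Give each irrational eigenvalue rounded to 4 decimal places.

[0, 2, 2, 2, 4, 6]

The graph has 6 vertices and degree multiset [4, 4, 2, 2, 2, 2]; D is the diagonal matrix of degrees and L = D - A. L is symmetric positive semidefinite, so every eigenvalue is real and nonnegative. The single zero eigenvalue shows the graph is connected. There is one zero in the spectrum, matching the 1 component.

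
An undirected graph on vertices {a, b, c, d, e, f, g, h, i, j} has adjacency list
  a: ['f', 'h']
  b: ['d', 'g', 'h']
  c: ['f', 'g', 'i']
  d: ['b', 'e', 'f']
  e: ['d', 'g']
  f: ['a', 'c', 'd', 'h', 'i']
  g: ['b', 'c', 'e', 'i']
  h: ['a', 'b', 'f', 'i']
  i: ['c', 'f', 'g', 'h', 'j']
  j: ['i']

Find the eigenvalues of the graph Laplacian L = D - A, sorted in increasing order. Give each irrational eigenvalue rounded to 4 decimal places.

Reading degrees in the order [a, b, c, d, e, f, g, h, i, j] gives [2, 3, 3, 3, 2, 5, 4, 4, 5, 1]; set D = diag(2, 3, 3, 3, 2, 5, 4, 4, 5, 1) and form L = D - A. L is symmetric positive semidefinite, so every eigenvalue is real and nonnegative. The single zero eigenvalue shows the graph is connected. By the matrix-tree theorem the graph has (1/10) * product of the nonzero eigenvalues = 1454 spanning trees. There is one zero in the spectrum, matching the 1 component.

[0, 0.8194, 1.2200, 2.0596, 2.4261, 3.2766, 4.1488, 5.1509, 6.2997, 6.5989]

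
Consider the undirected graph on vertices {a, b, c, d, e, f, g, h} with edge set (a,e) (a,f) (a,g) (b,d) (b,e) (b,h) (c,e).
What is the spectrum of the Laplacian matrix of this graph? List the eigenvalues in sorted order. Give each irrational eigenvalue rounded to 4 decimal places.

Reading degrees in the order [a, b, c, d, e, f, g, h] gives [3, 3, 1, 1, 3, 1, 1, 1]; set D = diag(3, 3, 1, 1, 3, 1, 1, 1) and form L = D - A. Diagonalising L (or applying a numerical eigensolver to the 8x8 matrix) gives the spectrum above. The single zero eigenvalue shows the graph is connected. The largest eigenvalue, 4.8136, is at most the vertex count 8.

[0, 0.2679, 0.6571, 1, 1, 2.5293, 3.7321, 4.8136]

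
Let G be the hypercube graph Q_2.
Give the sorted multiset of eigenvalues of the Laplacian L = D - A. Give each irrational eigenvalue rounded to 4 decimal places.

The graph has 4 vertices and degree multiset [2, 2, 2, 2]; D is the diagonal matrix of degrees and L = D - A. L is symmetric positive semidefinite, so every eigenvalue is real and nonnegative. The single zero eigenvalue shows the graph is connected. The eigenvalues sum to 8, which equals trace(L) = 2|E|. There is one zero in the spectrum, matching the 1 component.

[0, 2, 2, 4]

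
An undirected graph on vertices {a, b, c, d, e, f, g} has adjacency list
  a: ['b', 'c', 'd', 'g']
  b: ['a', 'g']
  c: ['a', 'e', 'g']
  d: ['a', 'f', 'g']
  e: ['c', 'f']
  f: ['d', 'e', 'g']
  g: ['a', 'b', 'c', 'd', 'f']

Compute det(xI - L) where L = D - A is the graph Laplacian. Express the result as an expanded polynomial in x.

Reading degrees in the order [a, b, c, d, e, f, g] gives [4, 2, 3, 3, 2, 3, 5]; set D = diag(4, 2, 3, 3, 2, 3, 5) and form L = D - A. L has integer entries, so p(x) = det(xI - L) has integer coefficients. Expanding the determinant yields x^7 - 22x^6 + 193x^5 - 860x^4 + 2043x^3 - 2442x^2 + 1141x. Since p(0) = det(-L) = 0, x divides p(x). The eigenvalues sum to 22, which equals trace(L) = 2|E|.

x^7 - 22x^6 + 193x^5 - 860x^4 + 2043x^3 - 2442x^2 + 1141x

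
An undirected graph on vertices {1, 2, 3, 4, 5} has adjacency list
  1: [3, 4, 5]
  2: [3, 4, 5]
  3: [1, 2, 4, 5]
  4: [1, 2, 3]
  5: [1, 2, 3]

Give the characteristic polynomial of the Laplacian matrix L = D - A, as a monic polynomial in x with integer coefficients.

Reading degrees in the order [1, 2, 3, 4, 5] gives [3, 3, 4, 3, 3]; set D = diag(3, 3, 4, 3, 3) and form L = D - A. Computing det(xI - L) by cofactor expansion (or equivalently via sum-over-permutations) gives x^5 - 16x^4 + 94x^3 - 240x^2 + 225x. Since p(0) = det(-L) = 0, x divides p(x).

x^5 - 16x^4 + 94x^3 - 240x^2 + 225x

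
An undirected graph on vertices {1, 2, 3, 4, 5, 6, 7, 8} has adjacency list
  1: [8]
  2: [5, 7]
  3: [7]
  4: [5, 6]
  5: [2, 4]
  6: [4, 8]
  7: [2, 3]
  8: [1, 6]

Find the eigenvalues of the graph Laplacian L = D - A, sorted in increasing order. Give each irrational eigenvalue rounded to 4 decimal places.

[0, 0.1522, 0.5858, 1.2346, 2, 2.7654, 3.4142, 3.8478]

With the vertex order [1, 2, 3, 4, 5, 6, 7, 8], the degrees are [1, 2, 1, 2, 2, 2, 2, 2], giving D = diag(1, 2, 1, 2, 2, 2, 2, 2) and L = D - A. The multiplicity of 0 as a Laplacian eigenvalue equals the number of connected components. The single zero eigenvalue shows the graph is connected. There is one zero in the spectrum, matching the 1 component.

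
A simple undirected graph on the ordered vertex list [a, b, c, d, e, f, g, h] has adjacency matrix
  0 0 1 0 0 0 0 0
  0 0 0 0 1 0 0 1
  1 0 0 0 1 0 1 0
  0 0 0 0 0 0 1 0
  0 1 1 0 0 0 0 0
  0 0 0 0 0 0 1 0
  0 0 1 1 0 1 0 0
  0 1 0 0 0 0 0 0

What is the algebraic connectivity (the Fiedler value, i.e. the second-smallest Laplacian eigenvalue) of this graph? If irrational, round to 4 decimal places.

With the vertex order [a, b, c, d, e, f, g, h], the degrees are [1, 2, 3, 1, 2, 1, 3, 1], giving D = diag(1, 2, 3, 1, 2, 1, 3, 1) and L = D - A. The smallest Laplacian eigenvalue is always 0. The next one, lambda_2 = 0.2243, measures how hard the graph is to disconnect: larger values mean better connectivity. There is one zero in the spectrum, matching the 1 component.

0.2243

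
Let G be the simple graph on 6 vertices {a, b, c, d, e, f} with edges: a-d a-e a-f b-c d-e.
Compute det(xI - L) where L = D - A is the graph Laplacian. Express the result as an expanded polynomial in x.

x^6 - 10x^5 + 35x^4 - 50x^3 + 24x^2

Reading degrees in the order [a, b, c, d, e, f] gives [3, 1, 1, 2, 2, 1]; set D = diag(3, 1, 1, 2, 2, 1) and form L = D - A. L has integer entries, so p(x) = det(xI - L) has integer coefficients. Expanding the determinant yields x^6 - 10x^5 + 35x^4 - 50x^3 + 24x^2. Since p(0) = det(-L) = 0, x divides p(x). The largest eigenvalue, 4, is at most the vertex count 6.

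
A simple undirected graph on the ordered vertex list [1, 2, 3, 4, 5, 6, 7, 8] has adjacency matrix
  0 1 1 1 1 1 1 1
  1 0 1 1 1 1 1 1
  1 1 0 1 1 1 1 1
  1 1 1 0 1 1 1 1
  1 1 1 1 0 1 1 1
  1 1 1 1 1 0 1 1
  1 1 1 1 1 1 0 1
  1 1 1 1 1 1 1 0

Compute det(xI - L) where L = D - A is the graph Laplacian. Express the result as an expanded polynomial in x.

x^8 - 56x^7 + 1344x^6 - 17920x^5 + 143360x^4 - 688128x^3 + 1835008x^2 - 2097152x

Reading degrees in the order [1, 2, 3, 4, 5, 6, 7, 8] gives [7, 7, 7, 7, 7, 7, 7, 7]; set D = diag(7, 7, 7, 7, 7, 7, 7, 7) and form L = D - A. L has integer entries, so p(x) = det(xI - L) has integer coefficients. Expanding the determinant yields x^8 - 56x^7 + 1344x^6 - 17920x^5 + 143360x^4 - 688128x^3 + 1835008x^2 - 2097152x. The constant term is 0 because L is singular (the all-ones vector lies in its kernel).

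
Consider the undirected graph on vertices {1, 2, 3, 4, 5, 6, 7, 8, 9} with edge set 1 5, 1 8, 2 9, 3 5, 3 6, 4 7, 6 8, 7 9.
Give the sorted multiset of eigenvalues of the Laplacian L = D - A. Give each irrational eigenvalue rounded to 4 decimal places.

With the vertex order [1, 2, 3, 4, 5, 6, 7, 8, 9], the degrees are [2, 1, 2, 1, 2, 2, 2, 2, 2], giving D = diag(2, 1, 2, 1, 2, 2, 2, 2, 2) and L = D - A. Since every row of L sums to 0, the all-ones vector is in the kernel and 0 is an eigenvalue. The 2 zero eigenvalues correspond to the 2 connected components. There are 2 zeros in the spectrum, matching the 2 components. The largest eigenvalue, 3.6180, is at most the vertex count 9.

[0, 0, 0.5858, 1.3820, 1.3820, 2, 3.4142, 3.6180, 3.6180]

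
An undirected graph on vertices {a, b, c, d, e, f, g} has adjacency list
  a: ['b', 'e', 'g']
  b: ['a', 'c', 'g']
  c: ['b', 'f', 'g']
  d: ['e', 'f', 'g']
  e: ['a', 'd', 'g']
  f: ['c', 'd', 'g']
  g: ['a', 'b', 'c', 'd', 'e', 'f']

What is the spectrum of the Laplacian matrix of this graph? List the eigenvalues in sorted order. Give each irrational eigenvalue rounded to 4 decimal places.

[0, 2, 2, 4, 4, 5, 7]

Each diagonal entry of L is the vertex degree and each off-diagonal entry is -1 where an edge is present, 0 otherwise; in the order [a, b, c, d, e, f, g] the diagonal is [3, 3, 3, 3, 3, 3, 6]. Since every row of L sums to 0, the all-ones vector is in the kernel and 0 is an eigenvalue.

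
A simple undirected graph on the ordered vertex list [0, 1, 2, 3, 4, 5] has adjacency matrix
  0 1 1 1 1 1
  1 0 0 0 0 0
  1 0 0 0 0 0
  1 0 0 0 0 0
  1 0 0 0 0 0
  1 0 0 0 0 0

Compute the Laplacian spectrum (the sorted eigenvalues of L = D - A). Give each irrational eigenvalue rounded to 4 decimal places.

[0, 1, 1, 1, 1, 6]

Reading degrees in the order [0, 1, 2, 3, 4, 5] gives [5, 1, 1, 1, 1, 1]; set D = diag(5, 1, 1, 1, 1, 1) and form L = D - A. The multiplicity of 0 as a Laplacian eigenvalue equals the number of connected components. There is one zero in the spectrum, matching the 1 component.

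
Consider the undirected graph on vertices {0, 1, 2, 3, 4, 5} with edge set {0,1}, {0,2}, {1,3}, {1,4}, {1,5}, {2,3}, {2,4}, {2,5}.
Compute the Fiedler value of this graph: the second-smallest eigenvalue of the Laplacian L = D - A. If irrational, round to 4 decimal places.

With the vertex order [0, 1, 2, 3, 4, 5], the degrees are [2, 4, 4, 2, 2, 2], giving D = diag(2, 4, 4, 2, 2, 2) and L = D - A. The sorted Laplacian eigenvalues are [0, 2, 2, 2, 4, 6]; the algebraic connectivity is the second entry, 2.

2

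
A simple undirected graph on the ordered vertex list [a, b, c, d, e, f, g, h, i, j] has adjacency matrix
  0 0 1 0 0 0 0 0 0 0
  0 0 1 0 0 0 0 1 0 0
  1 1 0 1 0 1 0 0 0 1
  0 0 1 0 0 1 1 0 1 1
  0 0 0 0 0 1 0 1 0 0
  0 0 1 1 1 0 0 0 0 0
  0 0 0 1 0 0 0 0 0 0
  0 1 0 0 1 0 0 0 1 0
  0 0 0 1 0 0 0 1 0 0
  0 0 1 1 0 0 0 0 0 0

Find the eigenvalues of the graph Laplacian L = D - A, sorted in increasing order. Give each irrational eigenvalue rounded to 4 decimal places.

Reading degrees in the order [a, b, c, d, e, f, g, h, i, j] gives [1, 2, 5, 5, 2, 3, 1, 3, 2, 2]; set D = diag(1, 2, 5, 5, 2, 3, 1, 3, 2, 2) and form L = D - A. Diagonalising L (or applying a numerical eigensolver to the 10x10 matrix) gives the spectrum above. There is one zero in the spectrum, matching the 1 component.

[0, 0.7733, 0.7863, 1.5146, 1.5858, 1.8152, 2.8917, 4.4142, 5.8074, 6.4115]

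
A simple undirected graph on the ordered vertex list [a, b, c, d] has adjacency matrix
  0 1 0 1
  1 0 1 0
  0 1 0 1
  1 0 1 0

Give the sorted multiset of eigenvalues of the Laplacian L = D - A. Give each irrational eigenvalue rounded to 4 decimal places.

Each diagonal entry of L is the vertex degree and each off-diagonal entry is -1 where an edge is present, 0 otherwise; in the order [a, b, c, d] the diagonal is [2, 2, 2, 2]. Since every row of L sums to 0, the all-ones vector is in the kernel and 0 is an eigenvalue. The single zero eigenvalue shows the graph is connected. The eigenvalues sum to 8, which equals trace(L) = 2|E|.

[0, 2, 2, 4]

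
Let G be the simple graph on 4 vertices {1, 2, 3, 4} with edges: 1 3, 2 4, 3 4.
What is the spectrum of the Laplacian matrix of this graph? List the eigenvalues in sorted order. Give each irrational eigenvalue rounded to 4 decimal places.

Reading degrees in the order [1, 2, 3, 4] gives [1, 1, 2, 2]; set D = diag(1, 1, 2, 2) and form L = D - A. Diagonalising L (or applying a numerical eigensolver to the 4x4 matrix) gives the spectrum above. The largest eigenvalue, 3.4142, is at most the vertex count 4.

[0, 0.5858, 2, 3.4142]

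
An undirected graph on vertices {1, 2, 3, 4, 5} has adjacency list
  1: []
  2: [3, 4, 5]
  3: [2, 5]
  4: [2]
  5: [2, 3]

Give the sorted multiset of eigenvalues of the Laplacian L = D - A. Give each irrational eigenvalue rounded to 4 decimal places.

[0, 0, 1, 3, 4]

Each diagonal entry of L is the vertex degree and each off-diagonal entry is -1 where an edge is present, 0 otherwise; in the order [1, 2, 3, 4, 5] the diagonal is [0, 3, 2, 1, 2]. Since every row of L sums to 0, the all-ones vector is in the kernel and 0 is an eigenvalue. The 2 zero eigenvalues correspond to the 2 connected components. The eigenvalues sum to 8, which equals trace(L) = 2|E|.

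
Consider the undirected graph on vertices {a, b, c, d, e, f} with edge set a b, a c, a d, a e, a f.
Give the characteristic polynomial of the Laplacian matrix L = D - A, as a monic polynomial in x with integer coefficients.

Each diagonal entry of L is the vertex degree and each off-diagonal entry is -1 where an edge is present, 0 otherwise; in the order [a, b, c, d, e, f] the diagonal is [5, 1, 1, 1, 1, 1]. The eigenvalues of L are [0, 1, 1, 1, 1, 6]; the characteristic polynomial is the product of (x - lambda_i), which multiplies out to x^6 - 10x^5 + 30x^4 - 40x^3 + 25x^2 - 6x. The constant term is 0 because L is singular (the all-ones vector lies in its kernel). The largest eigenvalue, 6, is at most the vertex count 6. There is one zero in the spectrum, matching the 1 component.

x^6 - 10x^5 + 30x^4 - 40x^3 + 25x^2 - 6x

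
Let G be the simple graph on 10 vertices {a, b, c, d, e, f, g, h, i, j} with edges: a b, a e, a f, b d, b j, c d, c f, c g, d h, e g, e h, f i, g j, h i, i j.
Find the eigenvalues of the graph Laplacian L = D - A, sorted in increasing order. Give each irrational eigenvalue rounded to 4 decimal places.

[0, 2, 2, 2, 2, 2, 5, 5, 5, 5]

Reading degrees in the order [a, b, c, d, e, f, g, h, i, j] gives [3, 3, 3, 3, 3, 3, 3, 3, 3, 3]; set D = diag(3, 3, 3, 3, 3, 3, 3, 3, 3, 3) and form L = D - A. Diagonalising L (or applying a numerical eigensolver to the 10x10 matrix) gives the spectrum above. The eigenvalues sum to 30, which equals trace(L) = 2|E|.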